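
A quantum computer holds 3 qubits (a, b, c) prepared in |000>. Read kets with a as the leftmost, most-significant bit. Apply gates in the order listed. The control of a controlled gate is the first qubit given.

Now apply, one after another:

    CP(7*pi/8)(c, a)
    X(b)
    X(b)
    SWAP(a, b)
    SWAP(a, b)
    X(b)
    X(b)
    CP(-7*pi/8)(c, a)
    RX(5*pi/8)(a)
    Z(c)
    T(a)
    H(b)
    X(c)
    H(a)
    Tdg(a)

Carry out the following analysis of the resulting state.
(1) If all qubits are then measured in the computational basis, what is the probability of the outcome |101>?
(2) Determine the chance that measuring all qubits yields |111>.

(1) Outcome |101> occurs with probability 1/4 - sqrt(2*sqrt(2) + 4)/16. Key observation: steps 1-8 multiply out to the identity, so the circuit reduces to the remaining gates.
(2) Outcome |111> occurs with probability 1/4 - sqrt(2*sqrt(2) + 4)/16.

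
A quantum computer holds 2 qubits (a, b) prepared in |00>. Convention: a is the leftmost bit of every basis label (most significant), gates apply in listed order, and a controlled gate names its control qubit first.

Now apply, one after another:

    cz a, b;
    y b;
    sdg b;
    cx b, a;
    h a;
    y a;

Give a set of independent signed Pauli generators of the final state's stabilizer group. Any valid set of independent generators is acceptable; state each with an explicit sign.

The stabilizer group can be generated by +XI, -IZ, among other valid generating sets.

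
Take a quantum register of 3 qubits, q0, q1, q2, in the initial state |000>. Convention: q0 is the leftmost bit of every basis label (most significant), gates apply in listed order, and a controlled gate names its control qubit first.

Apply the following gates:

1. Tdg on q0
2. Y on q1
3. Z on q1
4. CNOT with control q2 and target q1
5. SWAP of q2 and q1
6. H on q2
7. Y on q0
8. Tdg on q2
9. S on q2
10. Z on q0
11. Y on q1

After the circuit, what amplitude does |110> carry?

The amplitude on |110> is -sqrt(2)*I/2.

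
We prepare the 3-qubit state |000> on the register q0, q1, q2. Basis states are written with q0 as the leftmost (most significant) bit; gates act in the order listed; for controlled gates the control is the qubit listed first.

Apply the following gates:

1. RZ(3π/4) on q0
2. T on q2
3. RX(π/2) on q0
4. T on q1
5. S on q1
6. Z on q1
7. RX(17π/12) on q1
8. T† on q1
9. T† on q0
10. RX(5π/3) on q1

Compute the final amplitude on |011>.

|011> carries amplitude 0 in the final state.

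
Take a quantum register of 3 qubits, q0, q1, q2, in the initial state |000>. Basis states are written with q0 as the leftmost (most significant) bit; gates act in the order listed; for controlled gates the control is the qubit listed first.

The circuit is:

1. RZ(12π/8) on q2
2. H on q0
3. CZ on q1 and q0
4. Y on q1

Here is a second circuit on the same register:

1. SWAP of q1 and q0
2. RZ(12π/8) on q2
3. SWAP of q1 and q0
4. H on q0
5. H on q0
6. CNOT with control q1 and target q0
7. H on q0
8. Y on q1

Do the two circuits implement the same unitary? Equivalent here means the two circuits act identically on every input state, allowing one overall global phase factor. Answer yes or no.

Yes, they are equivalent — the unitaries differ by at most a global phase.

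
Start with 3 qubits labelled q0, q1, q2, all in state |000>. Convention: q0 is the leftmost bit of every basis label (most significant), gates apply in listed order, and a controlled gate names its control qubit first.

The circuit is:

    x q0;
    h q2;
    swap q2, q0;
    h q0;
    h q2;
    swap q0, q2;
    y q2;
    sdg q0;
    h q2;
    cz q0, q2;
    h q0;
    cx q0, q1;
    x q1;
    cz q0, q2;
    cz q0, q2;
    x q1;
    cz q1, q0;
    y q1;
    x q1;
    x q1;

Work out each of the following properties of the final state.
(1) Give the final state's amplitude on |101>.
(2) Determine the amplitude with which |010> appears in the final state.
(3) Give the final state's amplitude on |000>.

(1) The amplitude on |101> is sqrt(2)*(1 + I)/4. Key observation: gates 13-16 undo each other exactly, leaving only the rest of the circuit to track.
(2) |010> carries amplitude sqrt(2)*(-1 - I)/4 in the final state.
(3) The amplitude on |000> is 0.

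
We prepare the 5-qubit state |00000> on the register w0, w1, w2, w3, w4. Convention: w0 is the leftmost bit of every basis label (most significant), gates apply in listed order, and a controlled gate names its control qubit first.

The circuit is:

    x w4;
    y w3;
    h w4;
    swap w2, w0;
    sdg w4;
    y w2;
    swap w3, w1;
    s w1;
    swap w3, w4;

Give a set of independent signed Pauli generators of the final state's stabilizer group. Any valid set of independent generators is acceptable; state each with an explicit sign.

The final state is stabilized by the group generated by +IIIYI, +ZIIII, -IZIII, -IIZII, +IIIIZ; other independent generating sets are equally valid.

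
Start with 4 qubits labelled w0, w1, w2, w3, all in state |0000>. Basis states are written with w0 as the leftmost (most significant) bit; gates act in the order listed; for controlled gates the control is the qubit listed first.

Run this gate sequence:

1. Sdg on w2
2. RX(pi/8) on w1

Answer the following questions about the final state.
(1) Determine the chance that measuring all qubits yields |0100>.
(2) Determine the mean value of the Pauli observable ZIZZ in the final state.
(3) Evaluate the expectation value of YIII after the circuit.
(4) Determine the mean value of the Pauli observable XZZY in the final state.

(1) Outcome |0100> occurs with probability sin(pi/16)**2.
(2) The observable ZIZZ averages to 1.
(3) The observable YIII averages to 0.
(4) In the final state, XZZY has expectation 0.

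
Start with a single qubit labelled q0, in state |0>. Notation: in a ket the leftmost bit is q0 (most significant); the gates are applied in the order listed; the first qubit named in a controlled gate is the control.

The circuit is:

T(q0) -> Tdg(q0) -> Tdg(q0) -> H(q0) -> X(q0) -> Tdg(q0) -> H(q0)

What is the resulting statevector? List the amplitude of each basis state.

The final amplitudes are 1/2 - exp(3*I*pi/4)/2 on |0>, 1/2 + exp(3*I*pi/4)/2 on |1>.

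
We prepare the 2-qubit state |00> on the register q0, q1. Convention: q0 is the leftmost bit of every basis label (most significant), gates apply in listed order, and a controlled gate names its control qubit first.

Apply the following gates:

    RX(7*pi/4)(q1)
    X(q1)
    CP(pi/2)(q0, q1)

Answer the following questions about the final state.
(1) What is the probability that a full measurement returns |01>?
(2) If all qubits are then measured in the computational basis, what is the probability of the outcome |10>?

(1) A full measurement returns |01> with probability sqrt(2)/4 + 1/2.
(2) Outcome |10> occurs with probability 0.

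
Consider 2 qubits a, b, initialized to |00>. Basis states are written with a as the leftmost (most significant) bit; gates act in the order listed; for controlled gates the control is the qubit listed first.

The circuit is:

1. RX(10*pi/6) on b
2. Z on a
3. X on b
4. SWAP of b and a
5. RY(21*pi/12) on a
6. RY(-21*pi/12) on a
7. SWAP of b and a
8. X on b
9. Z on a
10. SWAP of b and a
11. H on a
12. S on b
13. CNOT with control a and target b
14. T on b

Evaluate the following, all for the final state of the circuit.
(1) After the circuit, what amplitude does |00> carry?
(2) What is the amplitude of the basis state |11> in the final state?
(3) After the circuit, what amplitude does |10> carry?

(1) The final state's coefficient on |00> equals -sqrt(6)/4 - sqrt(2)*I/4. Key observation: gates 2-9 undo each other exactly, leaving only the rest of the circuit to track.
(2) |11> carries amplitude (-sqrt(6) + sqrt(2)*I)*exp(I*pi/4)/4 in the final state.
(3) |10> carries amplitude 0 in the final state.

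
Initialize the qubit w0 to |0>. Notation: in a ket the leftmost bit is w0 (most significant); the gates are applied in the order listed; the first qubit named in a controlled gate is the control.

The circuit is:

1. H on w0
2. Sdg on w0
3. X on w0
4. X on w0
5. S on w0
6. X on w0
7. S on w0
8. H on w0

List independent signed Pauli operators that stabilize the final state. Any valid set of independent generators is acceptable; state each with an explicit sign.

One valid set of independent stabilizer generators is -Y (any independent generating set of the same group is equally correct).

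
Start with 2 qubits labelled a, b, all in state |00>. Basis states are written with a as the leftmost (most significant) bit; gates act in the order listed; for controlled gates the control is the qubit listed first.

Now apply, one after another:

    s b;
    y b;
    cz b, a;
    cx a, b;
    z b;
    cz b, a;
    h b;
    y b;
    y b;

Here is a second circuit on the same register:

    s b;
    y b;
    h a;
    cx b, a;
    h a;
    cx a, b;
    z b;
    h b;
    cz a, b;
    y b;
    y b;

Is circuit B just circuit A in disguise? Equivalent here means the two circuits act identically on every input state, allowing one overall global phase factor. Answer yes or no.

No — the two circuits implement different unitaries, even allowing a global phase.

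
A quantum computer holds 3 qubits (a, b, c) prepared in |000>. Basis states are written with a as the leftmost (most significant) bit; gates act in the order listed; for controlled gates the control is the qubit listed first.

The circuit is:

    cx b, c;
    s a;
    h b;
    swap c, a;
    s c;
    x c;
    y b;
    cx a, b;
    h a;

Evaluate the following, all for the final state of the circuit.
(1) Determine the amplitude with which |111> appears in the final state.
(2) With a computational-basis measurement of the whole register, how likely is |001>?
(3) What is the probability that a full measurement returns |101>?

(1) |111> carries amplitude I/2 in the final state.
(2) Outcome |001> occurs with probability 1/4.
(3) The probability of measuring |101> is 1/4.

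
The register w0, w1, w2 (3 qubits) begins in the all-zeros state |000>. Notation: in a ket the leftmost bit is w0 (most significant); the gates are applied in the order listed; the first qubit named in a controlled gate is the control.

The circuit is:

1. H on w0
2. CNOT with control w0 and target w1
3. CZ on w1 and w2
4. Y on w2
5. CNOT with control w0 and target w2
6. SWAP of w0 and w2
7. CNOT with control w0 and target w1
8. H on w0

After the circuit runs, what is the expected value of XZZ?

The expectation value of XZZ is 1.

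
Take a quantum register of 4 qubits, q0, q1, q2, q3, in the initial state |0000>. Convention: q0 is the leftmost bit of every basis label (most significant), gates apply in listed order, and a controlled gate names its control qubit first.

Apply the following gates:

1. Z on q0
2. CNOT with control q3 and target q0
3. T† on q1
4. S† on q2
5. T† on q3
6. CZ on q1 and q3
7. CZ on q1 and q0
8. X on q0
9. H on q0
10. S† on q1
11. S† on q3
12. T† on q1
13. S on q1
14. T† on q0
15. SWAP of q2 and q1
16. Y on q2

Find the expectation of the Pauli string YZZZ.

The expectation value of YZZZ is -sqrt(2)/2.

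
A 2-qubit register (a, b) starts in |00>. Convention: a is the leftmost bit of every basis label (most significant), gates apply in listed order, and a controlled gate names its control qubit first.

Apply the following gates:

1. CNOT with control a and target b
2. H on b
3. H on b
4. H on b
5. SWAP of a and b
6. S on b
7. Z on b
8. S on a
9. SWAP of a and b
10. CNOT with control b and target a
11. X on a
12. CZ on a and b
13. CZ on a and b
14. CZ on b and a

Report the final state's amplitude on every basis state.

After the circuit, the state carries amplitude 0 on |00>, sqrt(2)*I/2 on |01>, sqrt(2)/2 on |10>, 0 on |11>. Key observation: steps 2-3 multiply out to the identity, so the circuit reduces to the remaining gates.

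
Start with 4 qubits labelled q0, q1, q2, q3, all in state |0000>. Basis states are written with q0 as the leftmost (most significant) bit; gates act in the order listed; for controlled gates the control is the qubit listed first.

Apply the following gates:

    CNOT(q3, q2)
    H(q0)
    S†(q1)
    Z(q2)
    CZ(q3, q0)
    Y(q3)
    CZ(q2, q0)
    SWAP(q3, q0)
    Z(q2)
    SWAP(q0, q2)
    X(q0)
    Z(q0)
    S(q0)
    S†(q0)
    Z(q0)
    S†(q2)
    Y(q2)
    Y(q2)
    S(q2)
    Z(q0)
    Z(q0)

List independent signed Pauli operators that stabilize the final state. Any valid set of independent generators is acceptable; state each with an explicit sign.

One valid set of independent stabilizer generators is +IIIX, -ZIII, +IZII, -IIZI (any independent generating set of the same group is equally correct).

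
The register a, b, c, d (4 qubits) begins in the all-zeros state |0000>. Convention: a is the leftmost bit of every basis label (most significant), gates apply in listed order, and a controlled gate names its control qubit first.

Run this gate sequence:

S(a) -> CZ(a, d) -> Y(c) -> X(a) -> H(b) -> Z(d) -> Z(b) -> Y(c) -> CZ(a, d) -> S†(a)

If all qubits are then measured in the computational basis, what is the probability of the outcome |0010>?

A full measurement returns |0010> with probability 0.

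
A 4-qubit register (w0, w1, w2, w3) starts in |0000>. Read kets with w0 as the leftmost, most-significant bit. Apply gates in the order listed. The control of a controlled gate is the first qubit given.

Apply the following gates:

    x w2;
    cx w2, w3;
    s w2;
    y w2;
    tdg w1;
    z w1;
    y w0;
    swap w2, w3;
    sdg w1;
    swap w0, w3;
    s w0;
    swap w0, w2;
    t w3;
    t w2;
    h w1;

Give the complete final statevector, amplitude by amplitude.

The resulting statevector has amplitude sqrt(2)*exp(3*I*pi/4)/2 on |1001>, sqrt(2)*exp(3*I*pi/4)/2 on |1101>, and 0 on every other basis state.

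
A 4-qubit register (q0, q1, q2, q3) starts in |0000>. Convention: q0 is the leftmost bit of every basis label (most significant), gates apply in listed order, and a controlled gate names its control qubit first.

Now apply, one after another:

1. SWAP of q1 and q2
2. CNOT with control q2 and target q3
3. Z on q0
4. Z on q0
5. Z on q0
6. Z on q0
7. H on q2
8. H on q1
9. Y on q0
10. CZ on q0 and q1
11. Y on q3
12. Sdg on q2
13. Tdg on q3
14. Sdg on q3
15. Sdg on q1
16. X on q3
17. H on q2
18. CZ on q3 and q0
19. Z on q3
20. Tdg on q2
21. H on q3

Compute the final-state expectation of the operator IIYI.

The expectation value of IIYI is sqrt(2)/2. Key observation: gates 3-6 undo each other exactly, leaving only the rest of the circuit to track.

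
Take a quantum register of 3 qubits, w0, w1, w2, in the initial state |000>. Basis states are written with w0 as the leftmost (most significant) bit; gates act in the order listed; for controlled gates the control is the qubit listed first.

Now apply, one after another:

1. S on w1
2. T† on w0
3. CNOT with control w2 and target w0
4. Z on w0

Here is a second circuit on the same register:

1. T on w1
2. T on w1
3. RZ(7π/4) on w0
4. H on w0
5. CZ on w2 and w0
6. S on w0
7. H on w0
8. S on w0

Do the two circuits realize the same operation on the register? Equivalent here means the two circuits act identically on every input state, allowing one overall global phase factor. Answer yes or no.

No — the two circuits implement different unitaries, even allowing a global phase.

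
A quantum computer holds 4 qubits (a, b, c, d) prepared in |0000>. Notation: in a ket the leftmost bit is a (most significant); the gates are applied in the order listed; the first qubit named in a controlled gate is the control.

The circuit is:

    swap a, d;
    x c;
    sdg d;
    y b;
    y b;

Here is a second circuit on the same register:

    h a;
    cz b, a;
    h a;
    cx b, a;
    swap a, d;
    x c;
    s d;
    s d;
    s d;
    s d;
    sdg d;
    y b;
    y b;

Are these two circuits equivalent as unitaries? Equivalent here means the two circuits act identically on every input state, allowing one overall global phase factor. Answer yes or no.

Yes — the two circuits implement the same unitary up to a global phase.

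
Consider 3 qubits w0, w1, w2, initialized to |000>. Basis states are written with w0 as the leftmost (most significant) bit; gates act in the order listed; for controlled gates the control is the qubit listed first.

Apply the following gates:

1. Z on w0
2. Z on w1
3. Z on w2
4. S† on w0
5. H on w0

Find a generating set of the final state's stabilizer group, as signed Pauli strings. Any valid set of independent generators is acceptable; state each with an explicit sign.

One valid set of independent stabilizer generators is +XII, +IZI, +IIZ (any independent generating set of the same group is equally correct).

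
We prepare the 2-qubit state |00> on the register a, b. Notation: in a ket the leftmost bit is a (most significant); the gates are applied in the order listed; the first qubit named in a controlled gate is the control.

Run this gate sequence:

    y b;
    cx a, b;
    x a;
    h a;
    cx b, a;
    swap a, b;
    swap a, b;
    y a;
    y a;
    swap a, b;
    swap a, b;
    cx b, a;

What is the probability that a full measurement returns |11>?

A full measurement returns |11> with probability 1/2. Key observation: gates 5-12 undo each other exactly, leaving only the rest of the circuit to track.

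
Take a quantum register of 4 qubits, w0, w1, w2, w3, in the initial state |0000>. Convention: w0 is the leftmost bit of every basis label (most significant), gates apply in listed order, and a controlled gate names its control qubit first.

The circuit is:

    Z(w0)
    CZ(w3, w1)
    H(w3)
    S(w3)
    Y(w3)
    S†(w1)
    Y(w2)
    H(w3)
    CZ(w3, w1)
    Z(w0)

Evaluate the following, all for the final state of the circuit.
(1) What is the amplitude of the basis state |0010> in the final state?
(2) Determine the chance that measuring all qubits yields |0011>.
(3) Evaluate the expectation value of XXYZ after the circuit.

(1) The final state's coefficient on |0010> equals -1/2 + I/2.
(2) The probability of measuring |0011> is 1/2.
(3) In the final state, XXYZ has expectation 0.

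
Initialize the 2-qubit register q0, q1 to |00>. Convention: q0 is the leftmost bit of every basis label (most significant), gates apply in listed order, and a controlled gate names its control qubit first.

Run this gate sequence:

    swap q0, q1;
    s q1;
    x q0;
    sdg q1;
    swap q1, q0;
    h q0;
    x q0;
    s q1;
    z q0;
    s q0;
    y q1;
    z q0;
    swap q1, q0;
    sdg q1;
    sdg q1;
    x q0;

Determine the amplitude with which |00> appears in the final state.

The amplitude on |00> is 0.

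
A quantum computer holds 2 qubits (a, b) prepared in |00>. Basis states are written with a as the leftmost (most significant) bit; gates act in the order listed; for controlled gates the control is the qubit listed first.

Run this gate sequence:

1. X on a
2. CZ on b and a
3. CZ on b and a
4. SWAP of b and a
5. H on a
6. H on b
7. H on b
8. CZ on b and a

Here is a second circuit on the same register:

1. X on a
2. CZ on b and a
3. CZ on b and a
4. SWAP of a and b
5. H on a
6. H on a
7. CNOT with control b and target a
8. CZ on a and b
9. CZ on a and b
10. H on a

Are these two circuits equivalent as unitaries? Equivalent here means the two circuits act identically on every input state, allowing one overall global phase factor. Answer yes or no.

Yes: on every input state the two circuits agree up to one overall phase factor.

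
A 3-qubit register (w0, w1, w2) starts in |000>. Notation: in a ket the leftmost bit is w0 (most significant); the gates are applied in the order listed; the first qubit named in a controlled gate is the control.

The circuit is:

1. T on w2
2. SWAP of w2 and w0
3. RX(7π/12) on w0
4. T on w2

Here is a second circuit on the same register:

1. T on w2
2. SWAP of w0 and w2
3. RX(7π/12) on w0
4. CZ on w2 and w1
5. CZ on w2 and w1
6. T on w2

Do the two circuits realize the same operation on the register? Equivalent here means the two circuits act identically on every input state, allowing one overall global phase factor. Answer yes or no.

Yes: on every input state the two circuits agree up to one overall phase factor.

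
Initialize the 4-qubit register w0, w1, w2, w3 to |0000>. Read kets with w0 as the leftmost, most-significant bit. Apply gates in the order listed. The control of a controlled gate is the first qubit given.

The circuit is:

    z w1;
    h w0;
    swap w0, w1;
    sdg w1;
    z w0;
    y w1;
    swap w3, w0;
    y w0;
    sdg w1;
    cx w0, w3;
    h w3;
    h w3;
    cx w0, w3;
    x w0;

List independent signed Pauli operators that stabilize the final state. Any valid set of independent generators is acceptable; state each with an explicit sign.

The final state is stabilized by the group generated by -IXII, +ZIII, +IIZI, +IIIZ; other independent generating sets are equally valid. Key observation: the block from step 10 through step 13 cancels to the identity and can be dropped.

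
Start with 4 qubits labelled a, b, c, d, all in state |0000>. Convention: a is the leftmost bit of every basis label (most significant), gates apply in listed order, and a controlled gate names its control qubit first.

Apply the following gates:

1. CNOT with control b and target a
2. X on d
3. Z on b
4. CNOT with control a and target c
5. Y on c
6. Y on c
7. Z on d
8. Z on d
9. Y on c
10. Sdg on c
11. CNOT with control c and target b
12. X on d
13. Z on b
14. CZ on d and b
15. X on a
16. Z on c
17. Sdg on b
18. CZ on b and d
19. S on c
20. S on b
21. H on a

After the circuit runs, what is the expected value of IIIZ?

The observable IIIZ averages to 1.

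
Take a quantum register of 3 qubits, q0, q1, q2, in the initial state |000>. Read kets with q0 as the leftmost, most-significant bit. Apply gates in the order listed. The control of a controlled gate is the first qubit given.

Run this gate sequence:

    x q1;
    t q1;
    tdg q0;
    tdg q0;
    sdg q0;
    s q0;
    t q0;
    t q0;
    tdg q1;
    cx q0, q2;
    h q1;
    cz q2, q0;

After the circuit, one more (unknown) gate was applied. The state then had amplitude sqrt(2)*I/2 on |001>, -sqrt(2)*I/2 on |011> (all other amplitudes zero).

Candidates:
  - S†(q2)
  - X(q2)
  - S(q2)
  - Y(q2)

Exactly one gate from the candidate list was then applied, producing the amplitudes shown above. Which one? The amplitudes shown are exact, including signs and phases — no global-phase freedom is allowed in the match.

The applied gate was Y(q2).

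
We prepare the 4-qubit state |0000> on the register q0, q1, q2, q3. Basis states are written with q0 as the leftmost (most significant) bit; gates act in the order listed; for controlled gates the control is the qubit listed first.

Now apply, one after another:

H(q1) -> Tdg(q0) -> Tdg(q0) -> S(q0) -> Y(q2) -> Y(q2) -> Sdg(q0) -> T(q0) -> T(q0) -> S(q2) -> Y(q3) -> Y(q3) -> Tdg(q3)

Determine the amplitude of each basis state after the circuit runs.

After the circuit, the state carries amplitude sqrt(2)/2 on |0000>, sqrt(2)/2 on |0100>, and 0 on every other basis state.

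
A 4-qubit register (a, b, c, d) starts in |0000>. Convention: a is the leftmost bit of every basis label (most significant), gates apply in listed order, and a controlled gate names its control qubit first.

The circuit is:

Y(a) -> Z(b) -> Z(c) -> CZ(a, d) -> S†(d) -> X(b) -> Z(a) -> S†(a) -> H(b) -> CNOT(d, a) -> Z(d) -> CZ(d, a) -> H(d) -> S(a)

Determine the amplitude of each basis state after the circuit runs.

The final amplitudes are -I/2 on |1000>, -I/2 on |1001>, I/2 on |1100>, I/2 on |1101>, and 0 on every other basis state.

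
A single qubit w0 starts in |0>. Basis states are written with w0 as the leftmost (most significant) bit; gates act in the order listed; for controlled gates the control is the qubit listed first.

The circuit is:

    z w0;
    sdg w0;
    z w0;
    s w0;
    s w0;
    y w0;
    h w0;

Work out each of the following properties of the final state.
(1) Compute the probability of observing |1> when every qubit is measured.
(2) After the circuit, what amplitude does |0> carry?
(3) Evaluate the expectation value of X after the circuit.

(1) A full measurement returns |1> with probability 1/2.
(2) The final state's coefficient on |0> equals sqrt(2)*I/2.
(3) The observable X averages to -1.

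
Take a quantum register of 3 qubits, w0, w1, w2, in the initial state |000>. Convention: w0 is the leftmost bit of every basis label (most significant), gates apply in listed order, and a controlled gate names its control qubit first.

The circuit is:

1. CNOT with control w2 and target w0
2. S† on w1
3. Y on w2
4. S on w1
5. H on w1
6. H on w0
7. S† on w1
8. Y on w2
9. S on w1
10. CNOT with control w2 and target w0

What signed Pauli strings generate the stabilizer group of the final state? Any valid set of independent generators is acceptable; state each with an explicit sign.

One valid set of independent stabilizer generators is +XII, +IXI, +IIZ (any independent generating set of the same group is equally correct).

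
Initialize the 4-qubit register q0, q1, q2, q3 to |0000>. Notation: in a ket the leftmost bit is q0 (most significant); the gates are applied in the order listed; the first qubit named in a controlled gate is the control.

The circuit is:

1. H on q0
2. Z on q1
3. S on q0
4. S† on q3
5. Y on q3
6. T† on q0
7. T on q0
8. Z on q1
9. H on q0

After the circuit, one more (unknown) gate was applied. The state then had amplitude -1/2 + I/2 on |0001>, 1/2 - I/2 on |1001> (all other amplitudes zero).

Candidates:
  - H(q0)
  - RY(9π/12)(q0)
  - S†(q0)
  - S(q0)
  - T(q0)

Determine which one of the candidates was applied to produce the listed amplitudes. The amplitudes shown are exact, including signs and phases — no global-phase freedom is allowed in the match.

The applied gate was S†(q0).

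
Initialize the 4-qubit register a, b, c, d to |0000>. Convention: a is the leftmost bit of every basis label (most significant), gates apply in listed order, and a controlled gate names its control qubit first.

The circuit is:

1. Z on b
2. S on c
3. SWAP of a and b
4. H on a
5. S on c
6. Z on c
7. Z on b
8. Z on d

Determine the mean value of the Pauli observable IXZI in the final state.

In the final state, IXZI has expectation 0.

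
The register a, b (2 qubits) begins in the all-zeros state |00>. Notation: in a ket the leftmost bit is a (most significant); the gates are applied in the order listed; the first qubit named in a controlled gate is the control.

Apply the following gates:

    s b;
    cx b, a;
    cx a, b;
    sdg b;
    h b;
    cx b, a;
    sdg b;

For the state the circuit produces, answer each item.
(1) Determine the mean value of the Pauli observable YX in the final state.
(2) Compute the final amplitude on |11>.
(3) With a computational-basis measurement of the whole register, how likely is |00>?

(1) The observable YX averages to -1.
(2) |11> carries amplitude -sqrt(2)*I/2 in the final state.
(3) Outcome |00> occurs with probability 1/2.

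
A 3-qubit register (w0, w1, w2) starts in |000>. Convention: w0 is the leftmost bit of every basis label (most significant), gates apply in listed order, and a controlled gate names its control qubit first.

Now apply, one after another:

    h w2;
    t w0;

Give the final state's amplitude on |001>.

|001> carries amplitude sqrt(2)/2 in the final state.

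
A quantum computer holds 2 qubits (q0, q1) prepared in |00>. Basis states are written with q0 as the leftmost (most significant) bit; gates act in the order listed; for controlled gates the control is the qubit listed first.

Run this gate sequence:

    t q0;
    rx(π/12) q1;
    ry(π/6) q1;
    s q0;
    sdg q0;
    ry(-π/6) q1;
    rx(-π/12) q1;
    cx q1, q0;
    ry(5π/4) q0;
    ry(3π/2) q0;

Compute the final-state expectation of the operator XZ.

In the final state, XZ has expectation sqrt(2)/2. Key observation: gates 2-7 undo each other exactly, leaving only the rest of the circuit to track.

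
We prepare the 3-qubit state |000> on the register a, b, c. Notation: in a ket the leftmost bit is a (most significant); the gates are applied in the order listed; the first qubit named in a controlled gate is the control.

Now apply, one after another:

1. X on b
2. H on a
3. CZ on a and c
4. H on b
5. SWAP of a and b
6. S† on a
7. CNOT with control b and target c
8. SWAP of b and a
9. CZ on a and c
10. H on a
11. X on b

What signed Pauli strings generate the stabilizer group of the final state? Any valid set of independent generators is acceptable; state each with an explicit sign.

One valid set of independent stabilizer generators is +XIZ, -IYI, -ZIX (any independent generating set of the same group is equally correct).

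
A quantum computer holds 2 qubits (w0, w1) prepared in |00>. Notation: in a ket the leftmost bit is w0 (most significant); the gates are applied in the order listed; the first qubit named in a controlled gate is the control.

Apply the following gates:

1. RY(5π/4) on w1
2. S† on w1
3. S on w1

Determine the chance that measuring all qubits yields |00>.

A full measurement returns |00> with probability 1/2 - sqrt(2)/4.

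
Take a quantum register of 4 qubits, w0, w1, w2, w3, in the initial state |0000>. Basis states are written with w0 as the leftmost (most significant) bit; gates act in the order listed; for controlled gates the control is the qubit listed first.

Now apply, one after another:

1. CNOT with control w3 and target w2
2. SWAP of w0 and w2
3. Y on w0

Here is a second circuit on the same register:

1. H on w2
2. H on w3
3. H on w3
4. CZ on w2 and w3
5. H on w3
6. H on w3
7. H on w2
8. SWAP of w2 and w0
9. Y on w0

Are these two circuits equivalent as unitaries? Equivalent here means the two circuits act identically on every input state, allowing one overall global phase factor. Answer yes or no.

Yes: on every input state the two circuits agree up to one overall phase factor.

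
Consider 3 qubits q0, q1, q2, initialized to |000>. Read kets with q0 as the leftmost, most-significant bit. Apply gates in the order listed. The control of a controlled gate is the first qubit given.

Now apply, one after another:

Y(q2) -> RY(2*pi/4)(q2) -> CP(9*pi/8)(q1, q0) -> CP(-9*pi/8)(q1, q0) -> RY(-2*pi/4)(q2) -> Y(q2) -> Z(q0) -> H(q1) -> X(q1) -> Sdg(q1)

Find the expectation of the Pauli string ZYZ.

In the final state, ZYZ has expectation -1. Key observation: the block from step 1 through step 6 cancels to the identity and can be dropped.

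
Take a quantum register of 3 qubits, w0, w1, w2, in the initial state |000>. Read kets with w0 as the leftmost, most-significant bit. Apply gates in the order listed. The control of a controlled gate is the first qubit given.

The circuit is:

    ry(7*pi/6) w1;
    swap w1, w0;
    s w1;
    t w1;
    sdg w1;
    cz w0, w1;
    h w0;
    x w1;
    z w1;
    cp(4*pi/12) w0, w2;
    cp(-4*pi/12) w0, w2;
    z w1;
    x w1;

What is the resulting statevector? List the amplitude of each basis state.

The final amplitudes are 1/2 on |000>, -sqrt(3)/2 on |100>, and 0 on every other basis state. Key observation: the block from step 8 through step 13 cancels to the identity and can be dropped.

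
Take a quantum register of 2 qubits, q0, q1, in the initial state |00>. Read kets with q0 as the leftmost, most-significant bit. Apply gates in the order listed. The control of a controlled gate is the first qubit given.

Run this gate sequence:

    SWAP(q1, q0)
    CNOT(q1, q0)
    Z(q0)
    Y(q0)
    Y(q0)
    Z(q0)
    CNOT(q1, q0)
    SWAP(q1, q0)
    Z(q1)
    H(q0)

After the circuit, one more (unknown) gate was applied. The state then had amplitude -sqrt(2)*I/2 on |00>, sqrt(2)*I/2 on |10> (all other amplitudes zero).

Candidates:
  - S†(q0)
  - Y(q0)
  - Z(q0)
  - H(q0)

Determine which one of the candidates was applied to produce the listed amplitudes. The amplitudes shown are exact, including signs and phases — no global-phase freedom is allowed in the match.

It was Y(q0) that produced the state shown. Key observation: steps 2-7 multiply out to the identity, so the circuit reduces to the remaining gates.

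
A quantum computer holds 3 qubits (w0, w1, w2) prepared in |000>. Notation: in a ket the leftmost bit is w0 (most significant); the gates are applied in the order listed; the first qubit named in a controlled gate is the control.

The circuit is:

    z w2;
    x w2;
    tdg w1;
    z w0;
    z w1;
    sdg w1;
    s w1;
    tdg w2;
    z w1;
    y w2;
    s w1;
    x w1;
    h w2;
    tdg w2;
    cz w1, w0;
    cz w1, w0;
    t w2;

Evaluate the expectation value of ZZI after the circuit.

The observable ZZI averages to -1. Key observation: gates 15-16 undo each other exactly, leaving only the rest of the circuit to track.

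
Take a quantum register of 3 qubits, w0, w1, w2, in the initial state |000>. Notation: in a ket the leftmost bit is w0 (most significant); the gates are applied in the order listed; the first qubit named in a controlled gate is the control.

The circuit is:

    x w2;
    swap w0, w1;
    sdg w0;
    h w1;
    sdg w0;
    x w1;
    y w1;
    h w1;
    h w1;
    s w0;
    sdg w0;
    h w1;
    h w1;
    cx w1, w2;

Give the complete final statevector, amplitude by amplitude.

The resulting statevector has amplitude -sqrt(2)*I/2 on |001>, sqrt(2)*I/2 on |010>, and 0 on every other basis state. Key observation: gates 8-13 undo each other exactly, leaving only the rest of the circuit to track.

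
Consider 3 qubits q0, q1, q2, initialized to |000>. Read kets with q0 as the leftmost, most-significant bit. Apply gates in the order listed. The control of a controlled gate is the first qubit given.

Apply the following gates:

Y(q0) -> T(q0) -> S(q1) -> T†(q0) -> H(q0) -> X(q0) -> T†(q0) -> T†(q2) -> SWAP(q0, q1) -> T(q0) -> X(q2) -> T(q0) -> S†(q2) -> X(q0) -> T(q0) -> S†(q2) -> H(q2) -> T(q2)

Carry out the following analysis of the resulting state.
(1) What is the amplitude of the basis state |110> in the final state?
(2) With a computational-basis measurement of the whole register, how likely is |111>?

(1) The final state's coefficient on |110> equals -I/2.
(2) The probability of measuring |111> is 1/4.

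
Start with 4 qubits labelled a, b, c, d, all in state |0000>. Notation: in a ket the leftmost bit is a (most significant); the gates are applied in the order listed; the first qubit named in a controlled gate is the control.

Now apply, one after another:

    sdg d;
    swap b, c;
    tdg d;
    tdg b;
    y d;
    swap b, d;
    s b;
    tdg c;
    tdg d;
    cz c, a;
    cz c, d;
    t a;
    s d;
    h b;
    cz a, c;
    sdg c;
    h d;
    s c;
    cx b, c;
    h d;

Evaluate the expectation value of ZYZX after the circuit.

The observable ZYZX averages to 0.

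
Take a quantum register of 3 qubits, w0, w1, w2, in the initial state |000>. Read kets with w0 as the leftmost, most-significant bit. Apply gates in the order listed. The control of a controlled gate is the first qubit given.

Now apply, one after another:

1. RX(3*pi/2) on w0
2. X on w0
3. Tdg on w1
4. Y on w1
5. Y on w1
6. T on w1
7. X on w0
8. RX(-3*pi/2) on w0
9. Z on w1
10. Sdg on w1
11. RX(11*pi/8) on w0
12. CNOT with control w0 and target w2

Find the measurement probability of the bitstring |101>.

The probability of measuring |101> is sin(5*pi/16)**2. Key observation: steps 1-8 multiply out to the identity, so the circuit reduces to the remaining gates.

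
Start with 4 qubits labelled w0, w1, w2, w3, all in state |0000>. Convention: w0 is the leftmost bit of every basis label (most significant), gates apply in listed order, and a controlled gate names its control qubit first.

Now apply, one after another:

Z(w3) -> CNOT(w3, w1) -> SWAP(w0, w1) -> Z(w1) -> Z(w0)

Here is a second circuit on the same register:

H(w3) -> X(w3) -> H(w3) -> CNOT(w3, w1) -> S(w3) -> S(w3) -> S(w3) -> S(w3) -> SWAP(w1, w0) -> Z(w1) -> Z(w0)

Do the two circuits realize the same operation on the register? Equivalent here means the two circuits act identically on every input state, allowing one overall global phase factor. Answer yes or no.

Yes — the two circuits implement the same unitary up to a global phase.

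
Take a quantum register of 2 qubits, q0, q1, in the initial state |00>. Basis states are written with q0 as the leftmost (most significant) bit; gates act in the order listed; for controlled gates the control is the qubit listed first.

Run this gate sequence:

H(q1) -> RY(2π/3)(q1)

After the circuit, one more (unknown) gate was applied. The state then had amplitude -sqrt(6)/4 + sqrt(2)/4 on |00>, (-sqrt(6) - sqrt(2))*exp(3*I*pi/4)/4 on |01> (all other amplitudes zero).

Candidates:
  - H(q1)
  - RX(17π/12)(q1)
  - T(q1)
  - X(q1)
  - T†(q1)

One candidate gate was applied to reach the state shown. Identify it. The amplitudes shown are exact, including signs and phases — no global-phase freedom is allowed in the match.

The unique candidate consistent with the amplitudes is T†(q1).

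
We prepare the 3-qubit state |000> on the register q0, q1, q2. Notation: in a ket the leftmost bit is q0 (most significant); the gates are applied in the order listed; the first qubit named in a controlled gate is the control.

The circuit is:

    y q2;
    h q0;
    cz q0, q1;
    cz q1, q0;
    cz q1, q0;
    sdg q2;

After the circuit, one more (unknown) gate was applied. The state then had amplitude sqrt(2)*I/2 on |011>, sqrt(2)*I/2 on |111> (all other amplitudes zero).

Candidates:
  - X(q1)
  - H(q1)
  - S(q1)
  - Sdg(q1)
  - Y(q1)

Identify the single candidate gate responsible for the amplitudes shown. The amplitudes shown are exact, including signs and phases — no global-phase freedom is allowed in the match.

The applied gate was Y(q1). Key observation: gates 4-5 undo each other exactly, leaving only the rest of the circuit to track.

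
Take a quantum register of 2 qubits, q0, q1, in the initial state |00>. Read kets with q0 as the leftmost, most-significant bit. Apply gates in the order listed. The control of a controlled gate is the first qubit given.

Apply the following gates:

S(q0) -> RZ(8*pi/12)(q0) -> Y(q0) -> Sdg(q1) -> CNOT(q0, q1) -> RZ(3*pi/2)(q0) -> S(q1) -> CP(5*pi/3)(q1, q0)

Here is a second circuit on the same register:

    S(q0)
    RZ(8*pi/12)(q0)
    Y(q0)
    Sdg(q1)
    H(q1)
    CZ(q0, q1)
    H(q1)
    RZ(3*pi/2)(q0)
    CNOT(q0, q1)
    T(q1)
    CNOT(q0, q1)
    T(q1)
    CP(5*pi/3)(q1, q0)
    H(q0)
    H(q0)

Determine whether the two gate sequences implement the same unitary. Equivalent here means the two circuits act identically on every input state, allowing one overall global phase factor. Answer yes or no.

No: there is an input state on which the two circuits produce genuinely different outputs (not merely differing by a phase).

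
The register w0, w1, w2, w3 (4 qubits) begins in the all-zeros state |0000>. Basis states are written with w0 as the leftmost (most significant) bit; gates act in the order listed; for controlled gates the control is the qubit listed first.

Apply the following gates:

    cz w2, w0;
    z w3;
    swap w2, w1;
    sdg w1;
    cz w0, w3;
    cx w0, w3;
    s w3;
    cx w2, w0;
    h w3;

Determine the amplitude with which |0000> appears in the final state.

The amplitude on |0000> is sqrt(2)/2.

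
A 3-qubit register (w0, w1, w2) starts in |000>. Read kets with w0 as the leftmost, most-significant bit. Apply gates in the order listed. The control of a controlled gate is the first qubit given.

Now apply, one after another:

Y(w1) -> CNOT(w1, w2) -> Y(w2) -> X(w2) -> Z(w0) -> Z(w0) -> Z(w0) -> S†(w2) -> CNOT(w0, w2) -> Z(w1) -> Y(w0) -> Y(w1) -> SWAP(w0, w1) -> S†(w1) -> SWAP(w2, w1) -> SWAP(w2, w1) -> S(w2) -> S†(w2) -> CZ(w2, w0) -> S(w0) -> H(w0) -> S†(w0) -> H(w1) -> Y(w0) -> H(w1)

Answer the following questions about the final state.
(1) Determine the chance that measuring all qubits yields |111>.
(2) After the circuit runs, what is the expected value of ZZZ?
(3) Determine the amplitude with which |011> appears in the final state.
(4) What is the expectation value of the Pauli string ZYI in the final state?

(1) A full measurement returns |111> with probability 1/2.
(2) The expectation value of ZZZ is 0.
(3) The final state's coefficient on |011> equals -sqrt(2)/2.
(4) In the final state, ZYI has expectation 0.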